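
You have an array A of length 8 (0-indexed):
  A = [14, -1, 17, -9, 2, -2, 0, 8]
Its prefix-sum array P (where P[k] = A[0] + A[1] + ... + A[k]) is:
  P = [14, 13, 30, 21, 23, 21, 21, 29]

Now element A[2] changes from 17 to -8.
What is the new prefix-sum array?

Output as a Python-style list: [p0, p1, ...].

Change: A[2] 17 -> -8, delta = -25
P[k] for k < 2: unchanged (A[2] not included)
P[k] for k >= 2: shift by delta = -25
  P[0] = 14 + 0 = 14
  P[1] = 13 + 0 = 13
  P[2] = 30 + -25 = 5
  P[3] = 21 + -25 = -4
  P[4] = 23 + -25 = -2
  P[5] = 21 + -25 = -4
  P[6] = 21 + -25 = -4
  P[7] = 29 + -25 = 4

Answer: [14, 13, 5, -4, -2, -4, -4, 4]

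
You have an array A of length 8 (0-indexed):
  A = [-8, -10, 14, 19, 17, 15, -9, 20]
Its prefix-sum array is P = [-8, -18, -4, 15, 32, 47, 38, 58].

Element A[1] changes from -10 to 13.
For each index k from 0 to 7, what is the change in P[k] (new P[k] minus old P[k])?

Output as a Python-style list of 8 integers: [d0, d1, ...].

Answer: [0, 23, 23, 23, 23, 23, 23, 23]

Derivation:
Element change: A[1] -10 -> 13, delta = 23
For k < 1: P[k] unchanged, delta_P[k] = 0
For k >= 1: P[k] shifts by exactly 23
Delta array: [0, 23, 23, 23, 23, 23, 23, 23]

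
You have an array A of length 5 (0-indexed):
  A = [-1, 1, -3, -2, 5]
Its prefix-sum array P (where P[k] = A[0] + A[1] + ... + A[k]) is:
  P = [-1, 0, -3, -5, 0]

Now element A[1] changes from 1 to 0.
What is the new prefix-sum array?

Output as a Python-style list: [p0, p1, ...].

Answer: [-1, -1, -4, -6, -1]

Derivation:
Change: A[1] 1 -> 0, delta = -1
P[k] for k < 1: unchanged (A[1] not included)
P[k] for k >= 1: shift by delta = -1
  P[0] = -1 + 0 = -1
  P[1] = 0 + -1 = -1
  P[2] = -3 + -1 = -4
  P[3] = -5 + -1 = -6
  P[4] = 0 + -1 = -1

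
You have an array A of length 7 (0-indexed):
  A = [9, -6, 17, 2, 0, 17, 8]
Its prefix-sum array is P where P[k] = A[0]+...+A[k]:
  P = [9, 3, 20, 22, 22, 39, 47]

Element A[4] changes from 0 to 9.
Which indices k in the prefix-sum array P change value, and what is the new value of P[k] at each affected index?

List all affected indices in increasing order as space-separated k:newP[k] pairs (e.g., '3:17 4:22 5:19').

P[k] = A[0] + ... + A[k]
P[k] includes A[4] iff k >= 4
Affected indices: 4, 5, ..., 6; delta = 9
  P[4]: 22 + 9 = 31
  P[5]: 39 + 9 = 48
  P[6]: 47 + 9 = 56

Answer: 4:31 5:48 6:56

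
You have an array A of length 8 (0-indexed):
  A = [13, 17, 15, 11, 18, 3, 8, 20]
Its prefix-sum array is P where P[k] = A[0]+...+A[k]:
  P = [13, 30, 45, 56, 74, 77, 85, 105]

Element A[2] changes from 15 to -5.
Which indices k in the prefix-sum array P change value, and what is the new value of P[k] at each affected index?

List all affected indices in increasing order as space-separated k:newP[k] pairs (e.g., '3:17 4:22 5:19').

Answer: 2:25 3:36 4:54 5:57 6:65 7:85

Derivation:
P[k] = A[0] + ... + A[k]
P[k] includes A[2] iff k >= 2
Affected indices: 2, 3, ..., 7; delta = -20
  P[2]: 45 + -20 = 25
  P[3]: 56 + -20 = 36
  P[4]: 74 + -20 = 54
  P[5]: 77 + -20 = 57
  P[6]: 85 + -20 = 65
  P[7]: 105 + -20 = 85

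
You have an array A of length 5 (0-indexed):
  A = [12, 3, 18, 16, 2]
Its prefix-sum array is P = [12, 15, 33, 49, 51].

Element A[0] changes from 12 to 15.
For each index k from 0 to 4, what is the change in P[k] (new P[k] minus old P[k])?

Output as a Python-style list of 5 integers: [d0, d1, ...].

Element change: A[0] 12 -> 15, delta = 3
For k < 0: P[k] unchanged, delta_P[k] = 0
For k >= 0: P[k] shifts by exactly 3
Delta array: [3, 3, 3, 3, 3]

Answer: [3, 3, 3, 3, 3]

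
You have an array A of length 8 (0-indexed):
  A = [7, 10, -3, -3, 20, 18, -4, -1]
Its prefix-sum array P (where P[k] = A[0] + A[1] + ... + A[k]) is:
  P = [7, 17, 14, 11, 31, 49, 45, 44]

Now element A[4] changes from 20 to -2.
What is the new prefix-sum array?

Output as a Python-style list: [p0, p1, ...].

Answer: [7, 17, 14, 11, 9, 27, 23, 22]

Derivation:
Change: A[4] 20 -> -2, delta = -22
P[k] for k < 4: unchanged (A[4] not included)
P[k] for k >= 4: shift by delta = -22
  P[0] = 7 + 0 = 7
  P[1] = 17 + 0 = 17
  P[2] = 14 + 0 = 14
  P[3] = 11 + 0 = 11
  P[4] = 31 + -22 = 9
  P[5] = 49 + -22 = 27
  P[6] = 45 + -22 = 23
  P[7] = 44 + -22 = 22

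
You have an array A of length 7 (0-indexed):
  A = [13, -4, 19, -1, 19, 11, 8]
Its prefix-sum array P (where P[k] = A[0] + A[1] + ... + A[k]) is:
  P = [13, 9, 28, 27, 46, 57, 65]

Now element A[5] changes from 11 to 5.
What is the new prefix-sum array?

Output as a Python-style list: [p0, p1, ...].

Answer: [13, 9, 28, 27, 46, 51, 59]

Derivation:
Change: A[5] 11 -> 5, delta = -6
P[k] for k < 5: unchanged (A[5] not included)
P[k] for k >= 5: shift by delta = -6
  P[0] = 13 + 0 = 13
  P[1] = 9 + 0 = 9
  P[2] = 28 + 0 = 28
  P[3] = 27 + 0 = 27
  P[4] = 46 + 0 = 46
  P[5] = 57 + -6 = 51
  P[6] = 65 + -6 = 59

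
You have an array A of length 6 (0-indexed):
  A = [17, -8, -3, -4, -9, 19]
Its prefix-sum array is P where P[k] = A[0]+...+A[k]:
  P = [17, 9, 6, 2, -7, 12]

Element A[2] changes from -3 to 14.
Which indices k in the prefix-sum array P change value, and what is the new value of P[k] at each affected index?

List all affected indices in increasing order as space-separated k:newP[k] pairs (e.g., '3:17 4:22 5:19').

Answer: 2:23 3:19 4:10 5:29

Derivation:
P[k] = A[0] + ... + A[k]
P[k] includes A[2] iff k >= 2
Affected indices: 2, 3, ..., 5; delta = 17
  P[2]: 6 + 17 = 23
  P[3]: 2 + 17 = 19
  P[4]: -7 + 17 = 10
  P[5]: 12 + 17 = 29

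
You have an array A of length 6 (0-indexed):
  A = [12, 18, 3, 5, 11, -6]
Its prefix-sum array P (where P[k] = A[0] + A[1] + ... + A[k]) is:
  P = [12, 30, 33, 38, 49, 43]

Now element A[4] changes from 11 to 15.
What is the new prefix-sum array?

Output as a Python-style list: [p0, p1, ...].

Change: A[4] 11 -> 15, delta = 4
P[k] for k < 4: unchanged (A[4] not included)
P[k] for k >= 4: shift by delta = 4
  P[0] = 12 + 0 = 12
  P[1] = 30 + 0 = 30
  P[2] = 33 + 0 = 33
  P[3] = 38 + 0 = 38
  P[4] = 49 + 4 = 53
  P[5] = 43 + 4 = 47

Answer: [12, 30, 33, 38, 53, 47]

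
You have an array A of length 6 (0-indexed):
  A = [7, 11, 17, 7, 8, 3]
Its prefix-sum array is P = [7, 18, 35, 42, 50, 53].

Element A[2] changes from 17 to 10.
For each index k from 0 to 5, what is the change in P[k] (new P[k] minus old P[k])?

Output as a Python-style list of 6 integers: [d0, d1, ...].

Element change: A[2] 17 -> 10, delta = -7
For k < 2: P[k] unchanged, delta_P[k] = 0
For k >= 2: P[k] shifts by exactly -7
Delta array: [0, 0, -7, -7, -7, -7]

Answer: [0, 0, -7, -7, -7, -7]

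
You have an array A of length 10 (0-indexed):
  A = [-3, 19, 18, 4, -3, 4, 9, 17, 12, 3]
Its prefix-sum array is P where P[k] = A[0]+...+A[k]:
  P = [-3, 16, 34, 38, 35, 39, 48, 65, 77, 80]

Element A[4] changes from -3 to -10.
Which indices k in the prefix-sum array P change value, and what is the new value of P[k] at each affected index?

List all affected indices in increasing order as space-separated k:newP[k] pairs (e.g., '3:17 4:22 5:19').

Answer: 4:28 5:32 6:41 7:58 8:70 9:73

Derivation:
P[k] = A[0] + ... + A[k]
P[k] includes A[4] iff k >= 4
Affected indices: 4, 5, ..., 9; delta = -7
  P[4]: 35 + -7 = 28
  P[5]: 39 + -7 = 32
  P[6]: 48 + -7 = 41
  P[7]: 65 + -7 = 58
  P[8]: 77 + -7 = 70
  P[9]: 80 + -7 = 73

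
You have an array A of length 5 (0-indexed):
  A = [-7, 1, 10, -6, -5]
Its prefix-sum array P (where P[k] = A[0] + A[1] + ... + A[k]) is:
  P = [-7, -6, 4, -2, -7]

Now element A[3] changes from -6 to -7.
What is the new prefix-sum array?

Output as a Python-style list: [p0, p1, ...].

Answer: [-7, -6, 4, -3, -8]

Derivation:
Change: A[3] -6 -> -7, delta = -1
P[k] for k < 3: unchanged (A[3] not included)
P[k] for k >= 3: shift by delta = -1
  P[0] = -7 + 0 = -7
  P[1] = -6 + 0 = -6
  P[2] = 4 + 0 = 4
  P[3] = -2 + -1 = -3
  P[4] = -7 + -1 = -8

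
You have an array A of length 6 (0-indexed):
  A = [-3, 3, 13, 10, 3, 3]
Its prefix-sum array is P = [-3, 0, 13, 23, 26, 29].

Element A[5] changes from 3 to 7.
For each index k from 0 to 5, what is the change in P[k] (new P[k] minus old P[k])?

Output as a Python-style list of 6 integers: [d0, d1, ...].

Answer: [0, 0, 0, 0, 0, 4]

Derivation:
Element change: A[5] 3 -> 7, delta = 4
For k < 5: P[k] unchanged, delta_P[k] = 0
For k >= 5: P[k] shifts by exactly 4
Delta array: [0, 0, 0, 0, 0, 4]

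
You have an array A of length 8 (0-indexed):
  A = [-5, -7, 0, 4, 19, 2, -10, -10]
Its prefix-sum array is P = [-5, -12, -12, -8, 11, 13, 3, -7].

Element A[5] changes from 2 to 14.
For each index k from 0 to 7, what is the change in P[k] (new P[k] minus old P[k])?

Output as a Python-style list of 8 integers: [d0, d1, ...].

Answer: [0, 0, 0, 0, 0, 12, 12, 12]

Derivation:
Element change: A[5] 2 -> 14, delta = 12
For k < 5: P[k] unchanged, delta_P[k] = 0
For k >= 5: P[k] shifts by exactly 12
Delta array: [0, 0, 0, 0, 0, 12, 12, 12]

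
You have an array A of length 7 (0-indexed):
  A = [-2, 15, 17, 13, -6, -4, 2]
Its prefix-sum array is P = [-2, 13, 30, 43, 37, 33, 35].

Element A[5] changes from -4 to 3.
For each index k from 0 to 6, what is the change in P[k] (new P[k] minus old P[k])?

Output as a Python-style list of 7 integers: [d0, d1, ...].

Answer: [0, 0, 0, 0, 0, 7, 7]

Derivation:
Element change: A[5] -4 -> 3, delta = 7
For k < 5: P[k] unchanged, delta_P[k] = 0
For k >= 5: P[k] shifts by exactly 7
Delta array: [0, 0, 0, 0, 0, 7, 7]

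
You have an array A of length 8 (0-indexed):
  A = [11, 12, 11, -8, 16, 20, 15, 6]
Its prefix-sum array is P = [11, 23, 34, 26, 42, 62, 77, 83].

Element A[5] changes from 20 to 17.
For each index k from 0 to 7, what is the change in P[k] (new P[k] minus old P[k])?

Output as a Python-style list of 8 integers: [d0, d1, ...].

Element change: A[5] 20 -> 17, delta = -3
For k < 5: P[k] unchanged, delta_P[k] = 0
For k >= 5: P[k] shifts by exactly -3
Delta array: [0, 0, 0, 0, 0, -3, -3, -3]

Answer: [0, 0, 0, 0, 0, -3, -3, -3]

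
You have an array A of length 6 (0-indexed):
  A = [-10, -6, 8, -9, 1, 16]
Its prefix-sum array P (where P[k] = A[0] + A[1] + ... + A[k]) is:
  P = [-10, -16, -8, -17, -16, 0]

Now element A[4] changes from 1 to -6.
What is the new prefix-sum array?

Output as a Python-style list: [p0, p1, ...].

Answer: [-10, -16, -8, -17, -23, -7]

Derivation:
Change: A[4] 1 -> -6, delta = -7
P[k] for k < 4: unchanged (A[4] not included)
P[k] for k >= 4: shift by delta = -7
  P[0] = -10 + 0 = -10
  P[1] = -16 + 0 = -16
  P[2] = -8 + 0 = -8
  P[3] = -17 + 0 = -17
  P[4] = -16 + -7 = -23
  P[5] = 0 + -7 = -7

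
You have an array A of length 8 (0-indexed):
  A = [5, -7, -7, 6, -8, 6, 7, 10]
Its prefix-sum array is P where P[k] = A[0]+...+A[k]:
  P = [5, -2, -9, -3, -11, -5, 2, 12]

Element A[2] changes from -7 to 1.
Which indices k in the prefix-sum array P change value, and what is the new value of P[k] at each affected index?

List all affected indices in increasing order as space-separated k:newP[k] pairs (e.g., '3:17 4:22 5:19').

P[k] = A[0] + ... + A[k]
P[k] includes A[2] iff k >= 2
Affected indices: 2, 3, ..., 7; delta = 8
  P[2]: -9 + 8 = -1
  P[3]: -3 + 8 = 5
  P[4]: -11 + 8 = -3
  P[5]: -5 + 8 = 3
  P[6]: 2 + 8 = 10
  P[7]: 12 + 8 = 20

Answer: 2:-1 3:5 4:-3 5:3 6:10 7:20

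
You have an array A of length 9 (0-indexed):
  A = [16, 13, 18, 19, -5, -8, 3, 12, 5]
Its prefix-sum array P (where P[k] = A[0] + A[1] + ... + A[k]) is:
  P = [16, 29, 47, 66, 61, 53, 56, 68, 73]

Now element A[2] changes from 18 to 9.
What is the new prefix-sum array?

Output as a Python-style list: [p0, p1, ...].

Answer: [16, 29, 38, 57, 52, 44, 47, 59, 64]

Derivation:
Change: A[2] 18 -> 9, delta = -9
P[k] for k < 2: unchanged (A[2] not included)
P[k] for k >= 2: shift by delta = -9
  P[0] = 16 + 0 = 16
  P[1] = 29 + 0 = 29
  P[2] = 47 + -9 = 38
  P[3] = 66 + -9 = 57
  P[4] = 61 + -9 = 52
  P[5] = 53 + -9 = 44
  P[6] = 56 + -9 = 47
  P[7] = 68 + -9 = 59
  P[8] = 73 + -9 = 64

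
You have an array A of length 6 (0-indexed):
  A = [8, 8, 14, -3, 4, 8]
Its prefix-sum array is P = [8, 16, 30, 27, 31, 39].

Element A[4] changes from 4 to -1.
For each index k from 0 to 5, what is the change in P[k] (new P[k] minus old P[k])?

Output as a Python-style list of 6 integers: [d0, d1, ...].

Element change: A[4] 4 -> -1, delta = -5
For k < 4: P[k] unchanged, delta_P[k] = 0
For k >= 4: P[k] shifts by exactly -5
Delta array: [0, 0, 0, 0, -5, -5]

Answer: [0, 0, 0, 0, -5, -5]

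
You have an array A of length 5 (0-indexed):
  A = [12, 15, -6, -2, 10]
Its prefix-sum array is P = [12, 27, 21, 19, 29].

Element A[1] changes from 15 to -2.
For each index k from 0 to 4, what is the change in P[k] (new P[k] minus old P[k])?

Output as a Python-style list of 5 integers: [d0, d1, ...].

Element change: A[1] 15 -> -2, delta = -17
For k < 1: P[k] unchanged, delta_P[k] = 0
For k >= 1: P[k] shifts by exactly -17
Delta array: [0, -17, -17, -17, -17]

Answer: [0, -17, -17, -17, -17]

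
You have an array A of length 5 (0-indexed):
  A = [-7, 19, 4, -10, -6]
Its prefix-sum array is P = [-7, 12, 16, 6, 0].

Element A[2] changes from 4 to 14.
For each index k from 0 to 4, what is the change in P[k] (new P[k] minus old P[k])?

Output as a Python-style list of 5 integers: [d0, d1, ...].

Element change: A[2] 4 -> 14, delta = 10
For k < 2: P[k] unchanged, delta_P[k] = 0
For k >= 2: P[k] shifts by exactly 10
Delta array: [0, 0, 10, 10, 10]

Answer: [0, 0, 10, 10, 10]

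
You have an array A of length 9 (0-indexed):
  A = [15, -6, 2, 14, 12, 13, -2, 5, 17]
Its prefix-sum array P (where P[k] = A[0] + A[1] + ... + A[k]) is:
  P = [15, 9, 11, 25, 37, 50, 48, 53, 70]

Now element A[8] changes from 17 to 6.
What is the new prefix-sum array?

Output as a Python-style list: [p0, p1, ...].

Change: A[8] 17 -> 6, delta = -11
P[k] for k < 8: unchanged (A[8] not included)
P[k] for k >= 8: shift by delta = -11
  P[0] = 15 + 0 = 15
  P[1] = 9 + 0 = 9
  P[2] = 11 + 0 = 11
  P[3] = 25 + 0 = 25
  P[4] = 37 + 0 = 37
  P[5] = 50 + 0 = 50
  P[6] = 48 + 0 = 48
  P[7] = 53 + 0 = 53
  P[8] = 70 + -11 = 59

Answer: [15, 9, 11, 25, 37, 50, 48, 53, 59]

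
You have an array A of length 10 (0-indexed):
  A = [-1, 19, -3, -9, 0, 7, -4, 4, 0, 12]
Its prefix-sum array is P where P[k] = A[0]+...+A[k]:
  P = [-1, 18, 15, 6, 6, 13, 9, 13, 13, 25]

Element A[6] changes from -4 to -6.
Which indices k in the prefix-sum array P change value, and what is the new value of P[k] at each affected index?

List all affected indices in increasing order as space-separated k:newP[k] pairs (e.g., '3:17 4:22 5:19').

Answer: 6:7 7:11 8:11 9:23

Derivation:
P[k] = A[0] + ... + A[k]
P[k] includes A[6] iff k >= 6
Affected indices: 6, 7, ..., 9; delta = -2
  P[6]: 9 + -2 = 7
  P[7]: 13 + -2 = 11
  P[8]: 13 + -2 = 11
  P[9]: 25 + -2 = 23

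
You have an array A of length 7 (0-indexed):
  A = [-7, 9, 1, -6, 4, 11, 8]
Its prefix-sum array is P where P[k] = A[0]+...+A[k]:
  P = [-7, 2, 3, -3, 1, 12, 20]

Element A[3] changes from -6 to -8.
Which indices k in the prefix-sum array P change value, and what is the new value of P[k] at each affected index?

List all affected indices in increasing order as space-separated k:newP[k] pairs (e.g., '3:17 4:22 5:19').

P[k] = A[0] + ... + A[k]
P[k] includes A[3] iff k >= 3
Affected indices: 3, 4, ..., 6; delta = -2
  P[3]: -3 + -2 = -5
  P[4]: 1 + -2 = -1
  P[5]: 12 + -2 = 10
  P[6]: 20 + -2 = 18

Answer: 3:-5 4:-1 5:10 6:18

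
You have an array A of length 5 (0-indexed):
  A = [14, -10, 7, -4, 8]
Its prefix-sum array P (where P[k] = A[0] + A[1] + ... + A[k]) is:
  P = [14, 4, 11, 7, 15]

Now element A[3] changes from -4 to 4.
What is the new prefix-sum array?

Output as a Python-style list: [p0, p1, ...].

Change: A[3] -4 -> 4, delta = 8
P[k] for k < 3: unchanged (A[3] not included)
P[k] for k >= 3: shift by delta = 8
  P[0] = 14 + 0 = 14
  P[1] = 4 + 0 = 4
  P[2] = 11 + 0 = 11
  P[3] = 7 + 8 = 15
  P[4] = 15 + 8 = 23

Answer: [14, 4, 11, 15, 23]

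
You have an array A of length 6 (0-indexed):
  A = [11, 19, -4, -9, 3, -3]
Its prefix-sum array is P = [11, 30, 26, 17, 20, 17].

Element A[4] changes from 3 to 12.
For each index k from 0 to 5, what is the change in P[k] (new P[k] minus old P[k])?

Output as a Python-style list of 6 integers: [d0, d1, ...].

Element change: A[4] 3 -> 12, delta = 9
For k < 4: P[k] unchanged, delta_P[k] = 0
For k >= 4: P[k] shifts by exactly 9
Delta array: [0, 0, 0, 0, 9, 9]

Answer: [0, 0, 0, 0, 9, 9]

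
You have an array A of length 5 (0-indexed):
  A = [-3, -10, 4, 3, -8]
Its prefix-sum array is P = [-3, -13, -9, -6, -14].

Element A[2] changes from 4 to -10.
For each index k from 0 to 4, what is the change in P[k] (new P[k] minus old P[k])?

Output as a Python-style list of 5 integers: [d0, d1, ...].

Element change: A[2] 4 -> -10, delta = -14
For k < 2: P[k] unchanged, delta_P[k] = 0
For k >= 2: P[k] shifts by exactly -14
Delta array: [0, 0, -14, -14, -14]

Answer: [0, 0, -14, -14, -14]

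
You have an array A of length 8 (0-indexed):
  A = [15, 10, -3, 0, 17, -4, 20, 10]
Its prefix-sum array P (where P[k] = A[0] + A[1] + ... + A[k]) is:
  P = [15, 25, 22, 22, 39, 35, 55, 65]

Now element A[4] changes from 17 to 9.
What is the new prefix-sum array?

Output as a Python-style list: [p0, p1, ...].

Answer: [15, 25, 22, 22, 31, 27, 47, 57]

Derivation:
Change: A[4] 17 -> 9, delta = -8
P[k] for k < 4: unchanged (A[4] not included)
P[k] for k >= 4: shift by delta = -8
  P[0] = 15 + 0 = 15
  P[1] = 25 + 0 = 25
  P[2] = 22 + 0 = 22
  P[3] = 22 + 0 = 22
  P[4] = 39 + -8 = 31
  P[5] = 35 + -8 = 27
  P[6] = 55 + -8 = 47
  P[7] = 65 + -8 = 57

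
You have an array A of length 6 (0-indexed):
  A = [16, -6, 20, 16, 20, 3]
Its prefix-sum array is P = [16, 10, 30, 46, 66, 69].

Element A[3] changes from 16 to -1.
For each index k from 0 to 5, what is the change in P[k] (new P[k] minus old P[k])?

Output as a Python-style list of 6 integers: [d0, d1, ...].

Element change: A[3] 16 -> -1, delta = -17
For k < 3: P[k] unchanged, delta_P[k] = 0
For k >= 3: P[k] shifts by exactly -17
Delta array: [0, 0, 0, -17, -17, -17]

Answer: [0, 0, 0, -17, -17, -17]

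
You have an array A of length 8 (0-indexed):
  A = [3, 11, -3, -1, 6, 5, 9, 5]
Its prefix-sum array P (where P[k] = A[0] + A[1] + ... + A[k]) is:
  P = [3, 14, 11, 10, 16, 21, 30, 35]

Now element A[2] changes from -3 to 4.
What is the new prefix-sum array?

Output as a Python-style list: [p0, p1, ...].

Change: A[2] -3 -> 4, delta = 7
P[k] for k < 2: unchanged (A[2] not included)
P[k] for k >= 2: shift by delta = 7
  P[0] = 3 + 0 = 3
  P[1] = 14 + 0 = 14
  P[2] = 11 + 7 = 18
  P[3] = 10 + 7 = 17
  P[4] = 16 + 7 = 23
  P[5] = 21 + 7 = 28
  P[6] = 30 + 7 = 37
  P[7] = 35 + 7 = 42

Answer: [3, 14, 18, 17, 23, 28, 37, 42]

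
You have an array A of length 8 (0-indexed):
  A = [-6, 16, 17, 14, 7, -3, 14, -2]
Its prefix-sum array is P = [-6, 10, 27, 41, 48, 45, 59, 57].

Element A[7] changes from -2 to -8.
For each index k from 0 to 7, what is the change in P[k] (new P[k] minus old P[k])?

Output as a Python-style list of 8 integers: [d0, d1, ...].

Element change: A[7] -2 -> -8, delta = -6
For k < 7: P[k] unchanged, delta_P[k] = 0
For k >= 7: P[k] shifts by exactly -6
Delta array: [0, 0, 0, 0, 0, 0, 0, -6]

Answer: [0, 0, 0, 0, 0, 0, 0, -6]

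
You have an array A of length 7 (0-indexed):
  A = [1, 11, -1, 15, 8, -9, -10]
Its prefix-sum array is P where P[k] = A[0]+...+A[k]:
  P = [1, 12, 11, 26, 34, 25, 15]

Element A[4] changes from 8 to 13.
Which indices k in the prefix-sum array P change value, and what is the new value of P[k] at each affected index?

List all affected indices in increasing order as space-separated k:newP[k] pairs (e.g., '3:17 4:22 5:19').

Answer: 4:39 5:30 6:20

Derivation:
P[k] = A[0] + ... + A[k]
P[k] includes A[4] iff k >= 4
Affected indices: 4, 5, ..., 6; delta = 5
  P[4]: 34 + 5 = 39
  P[5]: 25 + 5 = 30
  P[6]: 15 + 5 = 20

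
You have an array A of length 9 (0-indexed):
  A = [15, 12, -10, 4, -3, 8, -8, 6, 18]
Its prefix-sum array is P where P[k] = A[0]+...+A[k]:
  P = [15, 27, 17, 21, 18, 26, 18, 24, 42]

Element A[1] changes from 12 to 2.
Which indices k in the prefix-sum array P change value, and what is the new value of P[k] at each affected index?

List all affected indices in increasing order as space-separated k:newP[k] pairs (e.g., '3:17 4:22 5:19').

Answer: 1:17 2:7 3:11 4:8 5:16 6:8 7:14 8:32

Derivation:
P[k] = A[0] + ... + A[k]
P[k] includes A[1] iff k >= 1
Affected indices: 1, 2, ..., 8; delta = -10
  P[1]: 27 + -10 = 17
  P[2]: 17 + -10 = 7
  P[3]: 21 + -10 = 11
  P[4]: 18 + -10 = 8
  P[5]: 26 + -10 = 16
  P[6]: 18 + -10 = 8
  P[7]: 24 + -10 = 14
  P[8]: 42 + -10 = 32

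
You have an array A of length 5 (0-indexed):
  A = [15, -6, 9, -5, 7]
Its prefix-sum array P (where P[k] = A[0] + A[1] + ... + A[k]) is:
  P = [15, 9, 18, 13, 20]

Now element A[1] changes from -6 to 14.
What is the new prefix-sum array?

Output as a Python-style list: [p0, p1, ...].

Change: A[1] -6 -> 14, delta = 20
P[k] for k < 1: unchanged (A[1] not included)
P[k] for k >= 1: shift by delta = 20
  P[0] = 15 + 0 = 15
  P[1] = 9 + 20 = 29
  P[2] = 18 + 20 = 38
  P[3] = 13 + 20 = 33
  P[4] = 20 + 20 = 40

Answer: [15, 29, 38, 33, 40]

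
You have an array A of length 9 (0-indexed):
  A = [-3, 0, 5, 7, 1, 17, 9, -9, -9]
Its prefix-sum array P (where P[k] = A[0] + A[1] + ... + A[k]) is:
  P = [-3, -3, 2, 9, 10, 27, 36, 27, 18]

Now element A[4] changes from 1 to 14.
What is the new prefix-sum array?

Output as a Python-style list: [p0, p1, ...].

Change: A[4] 1 -> 14, delta = 13
P[k] for k < 4: unchanged (A[4] not included)
P[k] for k >= 4: shift by delta = 13
  P[0] = -3 + 0 = -3
  P[1] = -3 + 0 = -3
  P[2] = 2 + 0 = 2
  P[3] = 9 + 0 = 9
  P[4] = 10 + 13 = 23
  P[5] = 27 + 13 = 40
  P[6] = 36 + 13 = 49
  P[7] = 27 + 13 = 40
  P[8] = 18 + 13 = 31

Answer: [-3, -3, 2, 9, 23, 40, 49, 40, 31]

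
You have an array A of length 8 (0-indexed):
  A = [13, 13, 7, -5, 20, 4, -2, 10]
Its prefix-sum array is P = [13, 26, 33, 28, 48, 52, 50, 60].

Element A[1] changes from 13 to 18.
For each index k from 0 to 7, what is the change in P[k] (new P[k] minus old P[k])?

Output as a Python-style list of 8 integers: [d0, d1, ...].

Answer: [0, 5, 5, 5, 5, 5, 5, 5]

Derivation:
Element change: A[1] 13 -> 18, delta = 5
For k < 1: P[k] unchanged, delta_P[k] = 0
For k >= 1: P[k] shifts by exactly 5
Delta array: [0, 5, 5, 5, 5, 5, 5, 5]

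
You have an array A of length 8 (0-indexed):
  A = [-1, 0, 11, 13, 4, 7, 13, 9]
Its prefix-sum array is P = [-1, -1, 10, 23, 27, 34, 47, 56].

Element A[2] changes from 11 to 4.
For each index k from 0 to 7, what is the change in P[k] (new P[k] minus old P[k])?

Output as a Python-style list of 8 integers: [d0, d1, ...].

Answer: [0, 0, -7, -7, -7, -7, -7, -7]

Derivation:
Element change: A[2] 11 -> 4, delta = -7
For k < 2: P[k] unchanged, delta_P[k] = 0
For k >= 2: P[k] shifts by exactly -7
Delta array: [0, 0, -7, -7, -7, -7, -7, -7]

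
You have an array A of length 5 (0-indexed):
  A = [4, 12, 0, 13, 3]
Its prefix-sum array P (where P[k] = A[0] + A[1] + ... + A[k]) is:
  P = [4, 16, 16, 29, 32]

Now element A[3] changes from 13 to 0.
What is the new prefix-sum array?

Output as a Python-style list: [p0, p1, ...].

Change: A[3] 13 -> 0, delta = -13
P[k] for k < 3: unchanged (A[3] not included)
P[k] for k >= 3: shift by delta = -13
  P[0] = 4 + 0 = 4
  P[1] = 16 + 0 = 16
  P[2] = 16 + 0 = 16
  P[3] = 29 + -13 = 16
  P[4] = 32 + -13 = 19

Answer: [4, 16, 16, 16, 19]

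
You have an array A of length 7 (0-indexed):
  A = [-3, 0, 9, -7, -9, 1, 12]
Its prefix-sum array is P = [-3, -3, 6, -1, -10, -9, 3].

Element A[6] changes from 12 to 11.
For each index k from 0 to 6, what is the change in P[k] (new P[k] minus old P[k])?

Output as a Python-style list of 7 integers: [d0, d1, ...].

Answer: [0, 0, 0, 0, 0, 0, -1]

Derivation:
Element change: A[6] 12 -> 11, delta = -1
For k < 6: P[k] unchanged, delta_P[k] = 0
For k >= 6: P[k] shifts by exactly -1
Delta array: [0, 0, 0, 0, 0, 0, -1]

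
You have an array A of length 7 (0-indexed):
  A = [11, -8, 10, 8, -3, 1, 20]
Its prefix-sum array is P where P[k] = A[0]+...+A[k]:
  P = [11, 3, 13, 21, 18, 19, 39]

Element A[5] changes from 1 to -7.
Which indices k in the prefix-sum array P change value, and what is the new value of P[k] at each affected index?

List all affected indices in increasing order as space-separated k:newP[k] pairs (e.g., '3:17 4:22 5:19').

P[k] = A[0] + ... + A[k]
P[k] includes A[5] iff k >= 5
Affected indices: 5, 6, ..., 6; delta = -8
  P[5]: 19 + -8 = 11
  P[6]: 39 + -8 = 31

Answer: 5:11 6:31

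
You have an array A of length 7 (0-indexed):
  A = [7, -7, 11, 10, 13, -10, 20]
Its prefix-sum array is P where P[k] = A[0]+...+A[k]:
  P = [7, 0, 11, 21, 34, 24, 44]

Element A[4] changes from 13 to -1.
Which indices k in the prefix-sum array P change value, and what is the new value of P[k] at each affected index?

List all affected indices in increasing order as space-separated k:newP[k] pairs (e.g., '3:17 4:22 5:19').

P[k] = A[0] + ... + A[k]
P[k] includes A[4] iff k >= 4
Affected indices: 4, 5, ..., 6; delta = -14
  P[4]: 34 + -14 = 20
  P[5]: 24 + -14 = 10
  P[6]: 44 + -14 = 30

Answer: 4:20 5:10 6:30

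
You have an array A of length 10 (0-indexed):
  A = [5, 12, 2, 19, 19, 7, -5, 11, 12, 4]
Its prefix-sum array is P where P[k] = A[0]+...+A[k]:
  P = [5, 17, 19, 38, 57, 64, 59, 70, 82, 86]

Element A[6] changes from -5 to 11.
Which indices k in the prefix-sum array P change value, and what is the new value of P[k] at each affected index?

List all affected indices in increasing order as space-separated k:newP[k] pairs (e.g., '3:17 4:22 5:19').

P[k] = A[0] + ... + A[k]
P[k] includes A[6] iff k >= 6
Affected indices: 6, 7, ..., 9; delta = 16
  P[6]: 59 + 16 = 75
  P[7]: 70 + 16 = 86
  P[8]: 82 + 16 = 98
  P[9]: 86 + 16 = 102

Answer: 6:75 7:86 8:98 9:102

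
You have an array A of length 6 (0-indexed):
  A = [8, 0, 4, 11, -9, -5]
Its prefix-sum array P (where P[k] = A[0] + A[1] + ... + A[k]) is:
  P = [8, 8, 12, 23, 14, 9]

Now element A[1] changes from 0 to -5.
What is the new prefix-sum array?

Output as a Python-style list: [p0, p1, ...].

Change: A[1] 0 -> -5, delta = -5
P[k] for k < 1: unchanged (A[1] not included)
P[k] for k >= 1: shift by delta = -5
  P[0] = 8 + 0 = 8
  P[1] = 8 + -5 = 3
  P[2] = 12 + -5 = 7
  P[3] = 23 + -5 = 18
  P[4] = 14 + -5 = 9
  P[5] = 9 + -5 = 4

Answer: [8, 3, 7, 18, 9, 4]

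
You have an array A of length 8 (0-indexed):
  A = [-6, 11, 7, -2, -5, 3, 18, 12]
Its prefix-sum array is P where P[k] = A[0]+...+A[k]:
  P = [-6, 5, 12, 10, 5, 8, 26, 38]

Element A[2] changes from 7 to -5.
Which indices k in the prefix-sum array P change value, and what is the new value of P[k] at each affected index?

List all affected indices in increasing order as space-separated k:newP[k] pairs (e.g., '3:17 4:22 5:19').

P[k] = A[0] + ... + A[k]
P[k] includes A[2] iff k >= 2
Affected indices: 2, 3, ..., 7; delta = -12
  P[2]: 12 + -12 = 0
  P[3]: 10 + -12 = -2
  P[4]: 5 + -12 = -7
  P[5]: 8 + -12 = -4
  P[6]: 26 + -12 = 14
  P[7]: 38 + -12 = 26

Answer: 2:0 3:-2 4:-7 5:-4 6:14 7:26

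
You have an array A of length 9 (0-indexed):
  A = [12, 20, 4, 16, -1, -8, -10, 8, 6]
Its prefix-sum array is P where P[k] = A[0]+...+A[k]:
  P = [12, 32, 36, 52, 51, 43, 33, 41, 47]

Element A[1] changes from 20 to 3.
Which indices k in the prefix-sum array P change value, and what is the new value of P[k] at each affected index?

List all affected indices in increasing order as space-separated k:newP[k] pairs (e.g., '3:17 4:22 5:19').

P[k] = A[0] + ... + A[k]
P[k] includes A[1] iff k >= 1
Affected indices: 1, 2, ..., 8; delta = -17
  P[1]: 32 + -17 = 15
  P[2]: 36 + -17 = 19
  P[3]: 52 + -17 = 35
  P[4]: 51 + -17 = 34
  P[5]: 43 + -17 = 26
  P[6]: 33 + -17 = 16
  P[7]: 41 + -17 = 24
  P[8]: 47 + -17 = 30

Answer: 1:15 2:19 3:35 4:34 5:26 6:16 7:24 8:30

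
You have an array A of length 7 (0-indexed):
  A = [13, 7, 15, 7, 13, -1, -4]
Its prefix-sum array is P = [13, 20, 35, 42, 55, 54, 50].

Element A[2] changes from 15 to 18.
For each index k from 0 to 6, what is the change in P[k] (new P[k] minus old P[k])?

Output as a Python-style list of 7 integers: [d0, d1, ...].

Element change: A[2] 15 -> 18, delta = 3
For k < 2: P[k] unchanged, delta_P[k] = 0
For k >= 2: P[k] shifts by exactly 3
Delta array: [0, 0, 3, 3, 3, 3, 3]

Answer: [0, 0, 3, 3, 3, 3, 3]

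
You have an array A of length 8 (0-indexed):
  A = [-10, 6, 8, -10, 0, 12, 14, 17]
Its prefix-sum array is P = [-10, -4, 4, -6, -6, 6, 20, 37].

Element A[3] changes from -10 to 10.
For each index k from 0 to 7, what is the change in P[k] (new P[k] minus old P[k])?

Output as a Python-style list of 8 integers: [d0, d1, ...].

Answer: [0, 0, 0, 20, 20, 20, 20, 20]

Derivation:
Element change: A[3] -10 -> 10, delta = 20
For k < 3: P[k] unchanged, delta_P[k] = 0
For k >= 3: P[k] shifts by exactly 20
Delta array: [0, 0, 0, 20, 20, 20, 20, 20]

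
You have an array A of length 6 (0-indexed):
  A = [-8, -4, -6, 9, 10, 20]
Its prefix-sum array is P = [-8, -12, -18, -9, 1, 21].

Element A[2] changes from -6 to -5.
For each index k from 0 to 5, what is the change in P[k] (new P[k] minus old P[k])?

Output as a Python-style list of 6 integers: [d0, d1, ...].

Answer: [0, 0, 1, 1, 1, 1]

Derivation:
Element change: A[2] -6 -> -5, delta = 1
For k < 2: P[k] unchanged, delta_P[k] = 0
For k >= 2: P[k] shifts by exactly 1
Delta array: [0, 0, 1, 1, 1, 1]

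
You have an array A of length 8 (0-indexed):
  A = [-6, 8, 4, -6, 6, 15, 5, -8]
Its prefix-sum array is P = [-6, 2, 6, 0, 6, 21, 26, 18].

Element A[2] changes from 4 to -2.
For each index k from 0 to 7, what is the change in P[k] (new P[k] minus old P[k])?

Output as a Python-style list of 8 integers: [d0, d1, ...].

Answer: [0, 0, -6, -6, -6, -6, -6, -6]

Derivation:
Element change: A[2] 4 -> -2, delta = -6
For k < 2: P[k] unchanged, delta_P[k] = 0
For k >= 2: P[k] shifts by exactly -6
Delta array: [0, 0, -6, -6, -6, -6, -6, -6]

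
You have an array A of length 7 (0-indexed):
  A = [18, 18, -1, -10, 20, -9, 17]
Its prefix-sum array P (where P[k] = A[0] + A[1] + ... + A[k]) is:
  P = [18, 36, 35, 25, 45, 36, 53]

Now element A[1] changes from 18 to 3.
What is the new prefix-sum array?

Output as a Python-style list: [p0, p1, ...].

Change: A[1] 18 -> 3, delta = -15
P[k] for k < 1: unchanged (A[1] not included)
P[k] for k >= 1: shift by delta = -15
  P[0] = 18 + 0 = 18
  P[1] = 36 + -15 = 21
  P[2] = 35 + -15 = 20
  P[3] = 25 + -15 = 10
  P[4] = 45 + -15 = 30
  P[5] = 36 + -15 = 21
  P[6] = 53 + -15 = 38

Answer: [18, 21, 20, 10, 30, 21, 38]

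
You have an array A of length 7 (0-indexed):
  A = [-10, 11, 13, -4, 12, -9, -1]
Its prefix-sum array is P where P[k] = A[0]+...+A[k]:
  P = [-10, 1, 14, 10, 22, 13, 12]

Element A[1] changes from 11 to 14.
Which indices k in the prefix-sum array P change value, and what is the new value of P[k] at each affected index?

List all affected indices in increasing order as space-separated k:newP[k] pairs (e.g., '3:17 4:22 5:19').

P[k] = A[0] + ... + A[k]
P[k] includes A[1] iff k >= 1
Affected indices: 1, 2, ..., 6; delta = 3
  P[1]: 1 + 3 = 4
  P[2]: 14 + 3 = 17
  P[3]: 10 + 3 = 13
  P[4]: 22 + 3 = 25
  P[5]: 13 + 3 = 16
  P[6]: 12 + 3 = 15

Answer: 1:4 2:17 3:13 4:25 5:16 6:15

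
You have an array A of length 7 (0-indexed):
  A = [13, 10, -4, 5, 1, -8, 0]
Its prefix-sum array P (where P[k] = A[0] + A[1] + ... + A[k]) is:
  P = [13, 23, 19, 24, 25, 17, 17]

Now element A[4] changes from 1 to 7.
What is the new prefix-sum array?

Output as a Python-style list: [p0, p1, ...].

Change: A[4] 1 -> 7, delta = 6
P[k] for k < 4: unchanged (A[4] not included)
P[k] for k >= 4: shift by delta = 6
  P[0] = 13 + 0 = 13
  P[1] = 23 + 0 = 23
  P[2] = 19 + 0 = 19
  P[3] = 24 + 0 = 24
  P[4] = 25 + 6 = 31
  P[5] = 17 + 6 = 23
  P[6] = 17 + 6 = 23

Answer: [13, 23, 19, 24, 31, 23, 23]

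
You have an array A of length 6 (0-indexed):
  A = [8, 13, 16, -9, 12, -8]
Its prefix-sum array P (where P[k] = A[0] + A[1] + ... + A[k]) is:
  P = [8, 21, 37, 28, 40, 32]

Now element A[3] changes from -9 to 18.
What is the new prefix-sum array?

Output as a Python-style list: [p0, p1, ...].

Answer: [8, 21, 37, 55, 67, 59]

Derivation:
Change: A[3] -9 -> 18, delta = 27
P[k] for k < 3: unchanged (A[3] not included)
P[k] for k >= 3: shift by delta = 27
  P[0] = 8 + 0 = 8
  P[1] = 21 + 0 = 21
  P[2] = 37 + 0 = 37
  P[3] = 28 + 27 = 55
  P[4] = 40 + 27 = 67
  P[5] = 32 + 27 = 59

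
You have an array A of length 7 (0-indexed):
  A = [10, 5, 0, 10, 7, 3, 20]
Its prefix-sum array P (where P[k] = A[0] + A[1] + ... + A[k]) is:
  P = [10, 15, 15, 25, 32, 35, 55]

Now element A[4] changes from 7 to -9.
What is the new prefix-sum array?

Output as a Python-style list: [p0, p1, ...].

Change: A[4] 7 -> -9, delta = -16
P[k] for k < 4: unchanged (A[4] not included)
P[k] for k >= 4: shift by delta = -16
  P[0] = 10 + 0 = 10
  P[1] = 15 + 0 = 15
  P[2] = 15 + 0 = 15
  P[3] = 25 + 0 = 25
  P[4] = 32 + -16 = 16
  P[5] = 35 + -16 = 19
  P[6] = 55 + -16 = 39

Answer: [10, 15, 15, 25, 16, 19, 39]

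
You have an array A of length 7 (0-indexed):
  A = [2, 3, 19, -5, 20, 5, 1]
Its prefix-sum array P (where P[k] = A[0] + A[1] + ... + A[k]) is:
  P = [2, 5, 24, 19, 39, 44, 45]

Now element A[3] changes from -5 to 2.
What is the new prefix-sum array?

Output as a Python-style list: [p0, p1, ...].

Answer: [2, 5, 24, 26, 46, 51, 52]

Derivation:
Change: A[3] -5 -> 2, delta = 7
P[k] for k < 3: unchanged (A[3] not included)
P[k] for k >= 3: shift by delta = 7
  P[0] = 2 + 0 = 2
  P[1] = 5 + 0 = 5
  P[2] = 24 + 0 = 24
  P[3] = 19 + 7 = 26
  P[4] = 39 + 7 = 46
  P[5] = 44 + 7 = 51
  P[6] = 45 + 7 = 52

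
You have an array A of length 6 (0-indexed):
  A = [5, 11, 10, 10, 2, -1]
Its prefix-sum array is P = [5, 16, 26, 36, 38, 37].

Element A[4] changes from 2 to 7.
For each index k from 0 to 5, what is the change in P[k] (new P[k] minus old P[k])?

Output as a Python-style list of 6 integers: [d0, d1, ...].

Answer: [0, 0, 0, 0, 5, 5]

Derivation:
Element change: A[4] 2 -> 7, delta = 5
For k < 4: P[k] unchanged, delta_P[k] = 0
For k >= 4: P[k] shifts by exactly 5
Delta array: [0, 0, 0, 0, 5, 5]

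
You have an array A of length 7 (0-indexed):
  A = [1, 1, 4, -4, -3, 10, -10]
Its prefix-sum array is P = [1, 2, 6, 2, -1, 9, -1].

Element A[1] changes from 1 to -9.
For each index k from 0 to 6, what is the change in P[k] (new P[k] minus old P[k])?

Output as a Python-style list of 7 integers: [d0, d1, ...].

Answer: [0, -10, -10, -10, -10, -10, -10]

Derivation:
Element change: A[1] 1 -> -9, delta = -10
For k < 1: P[k] unchanged, delta_P[k] = 0
For k >= 1: P[k] shifts by exactly -10
Delta array: [0, -10, -10, -10, -10, -10, -10]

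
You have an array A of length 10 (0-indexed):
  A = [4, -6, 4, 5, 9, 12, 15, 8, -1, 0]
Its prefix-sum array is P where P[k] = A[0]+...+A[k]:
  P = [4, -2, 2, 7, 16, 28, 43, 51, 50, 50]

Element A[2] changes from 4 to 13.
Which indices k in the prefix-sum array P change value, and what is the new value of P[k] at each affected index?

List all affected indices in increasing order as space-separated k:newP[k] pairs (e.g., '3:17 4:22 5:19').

Answer: 2:11 3:16 4:25 5:37 6:52 7:60 8:59 9:59

Derivation:
P[k] = A[0] + ... + A[k]
P[k] includes A[2] iff k >= 2
Affected indices: 2, 3, ..., 9; delta = 9
  P[2]: 2 + 9 = 11
  P[3]: 7 + 9 = 16
  P[4]: 16 + 9 = 25
  P[5]: 28 + 9 = 37
  P[6]: 43 + 9 = 52
  P[7]: 51 + 9 = 60
  P[8]: 50 + 9 = 59
  P[9]: 50 + 9 = 59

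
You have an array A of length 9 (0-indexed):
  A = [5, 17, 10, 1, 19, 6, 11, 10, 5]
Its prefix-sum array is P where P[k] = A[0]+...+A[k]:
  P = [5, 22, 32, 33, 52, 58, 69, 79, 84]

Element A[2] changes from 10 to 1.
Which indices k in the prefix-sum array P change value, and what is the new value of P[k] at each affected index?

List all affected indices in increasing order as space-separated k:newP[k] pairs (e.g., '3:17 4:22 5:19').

Answer: 2:23 3:24 4:43 5:49 6:60 7:70 8:75

Derivation:
P[k] = A[0] + ... + A[k]
P[k] includes A[2] iff k >= 2
Affected indices: 2, 3, ..., 8; delta = -9
  P[2]: 32 + -9 = 23
  P[3]: 33 + -9 = 24
  P[4]: 52 + -9 = 43
  P[5]: 58 + -9 = 49
  P[6]: 69 + -9 = 60
  P[7]: 79 + -9 = 70
  P[8]: 84 + -9 = 75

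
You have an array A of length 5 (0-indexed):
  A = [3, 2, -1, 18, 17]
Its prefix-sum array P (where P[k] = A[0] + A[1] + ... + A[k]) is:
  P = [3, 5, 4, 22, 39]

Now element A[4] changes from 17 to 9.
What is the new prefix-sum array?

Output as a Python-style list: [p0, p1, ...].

Change: A[4] 17 -> 9, delta = -8
P[k] for k < 4: unchanged (A[4] not included)
P[k] for k >= 4: shift by delta = -8
  P[0] = 3 + 0 = 3
  P[1] = 5 + 0 = 5
  P[2] = 4 + 0 = 4
  P[3] = 22 + 0 = 22
  P[4] = 39 + -8 = 31

Answer: [3, 5, 4, 22, 31]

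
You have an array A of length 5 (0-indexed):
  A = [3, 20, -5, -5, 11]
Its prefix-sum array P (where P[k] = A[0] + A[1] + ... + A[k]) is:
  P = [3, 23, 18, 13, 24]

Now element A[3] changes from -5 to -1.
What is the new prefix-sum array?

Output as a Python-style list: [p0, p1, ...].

Answer: [3, 23, 18, 17, 28]

Derivation:
Change: A[3] -5 -> -1, delta = 4
P[k] for k < 3: unchanged (A[3] not included)
P[k] for k >= 3: shift by delta = 4
  P[0] = 3 + 0 = 3
  P[1] = 23 + 0 = 23
  P[2] = 18 + 0 = 18
  P[3] = 13 + 4 = 17
  P[4] = 24 + 4 = 28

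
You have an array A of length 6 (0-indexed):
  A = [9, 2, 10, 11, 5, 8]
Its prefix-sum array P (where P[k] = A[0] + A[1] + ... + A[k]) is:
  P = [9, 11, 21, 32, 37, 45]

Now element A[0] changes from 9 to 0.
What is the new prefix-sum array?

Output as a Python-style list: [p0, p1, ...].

Change: A[0] 9 -> 0, delta = -9
P[k] for k < 0: unchanged (A[0] not included)
P[k] for k >= 0: shift by delta = -9
  P[0] = 9 + -9 = 0
  P[1] = 11 + -9 = 2
  P[2] = 21 + -9 = 12
  P[3] = 32 + -9 = 23
  P[4] = 37 + -9 = 28
  P[5] = 45 + -9 = 36

Answer: [0, 2, 12, 23, 28, 36]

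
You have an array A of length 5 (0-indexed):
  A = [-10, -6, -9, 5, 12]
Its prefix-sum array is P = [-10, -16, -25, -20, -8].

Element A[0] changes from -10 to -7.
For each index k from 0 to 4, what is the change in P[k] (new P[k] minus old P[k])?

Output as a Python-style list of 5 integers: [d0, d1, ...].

Element change: A[0] -10 -> -7, delta = 3
For k < 0: P[k] unchanged, delta_P[k] = 0
For k >= 0: P[k] shifts by exactly 3
Delta array: [3, 3, 3, 3, 3]

Answer: [3, 3, 3, 3, 3]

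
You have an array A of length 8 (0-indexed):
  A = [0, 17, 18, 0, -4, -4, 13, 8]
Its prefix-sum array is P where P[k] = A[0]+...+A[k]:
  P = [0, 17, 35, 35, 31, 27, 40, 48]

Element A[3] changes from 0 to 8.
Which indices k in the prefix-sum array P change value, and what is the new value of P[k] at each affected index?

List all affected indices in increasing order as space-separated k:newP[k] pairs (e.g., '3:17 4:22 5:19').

Answer: 3:43 4:39 5:35 6:48 7:56

Derivation:
P[k] = A[0] + ... + A[k]
P[k] includes A[3] iff k >= 3
Affected indices: 3, 4, ..., 7; delta = 8
  P[3]: 35 + 8 = 43
  P[4]: 31 + 8 = 39
  P[5]: 27 + 8 = 35
  P[6]: 40 + 8 = 48
  P[7]: 48 + 8 = 56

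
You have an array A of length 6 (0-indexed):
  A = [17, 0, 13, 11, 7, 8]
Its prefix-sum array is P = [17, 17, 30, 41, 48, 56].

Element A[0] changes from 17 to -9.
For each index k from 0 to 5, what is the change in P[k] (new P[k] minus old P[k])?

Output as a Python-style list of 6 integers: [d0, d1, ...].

Element change: A[0] 17 -> -9, delta = -26
For k < 0: P[k] unchanged, delta_P[k] = 0
For k >= 0: P[k] shifts by exactly -26
Delta array: [-26, -26, -26, -26, -26, -26]

Answer: [-26, -26, -26, -26, -26, -26]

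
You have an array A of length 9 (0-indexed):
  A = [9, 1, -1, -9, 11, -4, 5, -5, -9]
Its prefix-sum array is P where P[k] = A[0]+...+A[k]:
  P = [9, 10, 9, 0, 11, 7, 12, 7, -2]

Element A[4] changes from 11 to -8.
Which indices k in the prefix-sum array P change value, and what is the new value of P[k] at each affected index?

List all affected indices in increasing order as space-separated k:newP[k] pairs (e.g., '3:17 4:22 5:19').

P[k] = A[0] + ... + A[k]
P[k] includes A[4] iff k >= 4
Affected indices: 4, 5, ..., 8; delta = -19
  P[4]: 11 + -19 = -8
  P[5]: 7 + -19 = -12
  P[6]: 12 + -19 = -7
  P[7]: 7 + -19 = -12
  P[8]: -2 + -19 = -21

Answer: 4:-8 5:-12 6:-7 7:-12 8:-21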